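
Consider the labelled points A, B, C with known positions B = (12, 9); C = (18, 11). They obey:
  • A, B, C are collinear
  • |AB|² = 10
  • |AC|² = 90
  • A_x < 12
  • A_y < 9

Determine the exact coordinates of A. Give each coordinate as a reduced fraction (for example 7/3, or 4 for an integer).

A = (9, 8)

1. A_x = 9  [[A, B, C are collinear ⇒ -2x+6y-30=0] ∩ [|A−(12, 9)|²=10]]
2. A_y = 8  [[A, B, C are collinear ⇒ -2x+6y-30=0] ∩ [|A−(12, 9)|²=10]]
   so A = (9, 8)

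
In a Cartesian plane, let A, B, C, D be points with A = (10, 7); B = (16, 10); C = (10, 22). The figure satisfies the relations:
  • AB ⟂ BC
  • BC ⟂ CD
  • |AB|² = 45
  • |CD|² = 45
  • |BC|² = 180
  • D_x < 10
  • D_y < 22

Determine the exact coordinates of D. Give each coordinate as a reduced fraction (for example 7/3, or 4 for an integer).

D = (4, 19)

1. D_x = 4  [[BC ⟂ CD ⇒ -6x+12y-204=0] ∩ [|D−(10, 22)|²=45]]
2. D_y = 19  [[BC ⟂ CD ⇒ -6x+12y-204=0] ∩ [|D−(10, 22)|²=45]]
   so D = (4, 19)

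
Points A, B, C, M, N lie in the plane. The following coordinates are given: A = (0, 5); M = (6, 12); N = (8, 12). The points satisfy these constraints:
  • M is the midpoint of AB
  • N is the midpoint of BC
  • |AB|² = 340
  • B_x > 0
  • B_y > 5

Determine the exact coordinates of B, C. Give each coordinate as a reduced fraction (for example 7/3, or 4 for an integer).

1. B_x = 12  [B = 2·M−A = 2·(6, 12)−(0, 5)]
2. B_y = 19  [B = 2·M−A = 2·(6, 12)−(0, 5)]
   so B = (12, 19)
3. C_x = 4  [C = 2·N−B = 2·(8, 12)−(12, 19)]
4. C_y = 5  [C = 2·N−B = 2·(8, 12)−(12, 19)]
   so C = (4, 5)

B = (12, 19)
C = (4, 5)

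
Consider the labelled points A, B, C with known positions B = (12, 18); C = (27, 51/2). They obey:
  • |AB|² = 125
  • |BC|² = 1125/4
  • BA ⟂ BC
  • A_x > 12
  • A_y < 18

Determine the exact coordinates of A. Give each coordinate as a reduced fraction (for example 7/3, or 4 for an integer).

1. A_x = 17  [[BA ⟂ BC ⇒ 15x+15/2y-315=0] ∩ [|A−(12, 18)|²=125]]
2. A_y = 8  [[BA ⟂ BC ⇒ 15x+15/2y-315=0] ∩ [|A−(12, 18)|²=125]]
   so A = (17, 8)

A = (17, 8)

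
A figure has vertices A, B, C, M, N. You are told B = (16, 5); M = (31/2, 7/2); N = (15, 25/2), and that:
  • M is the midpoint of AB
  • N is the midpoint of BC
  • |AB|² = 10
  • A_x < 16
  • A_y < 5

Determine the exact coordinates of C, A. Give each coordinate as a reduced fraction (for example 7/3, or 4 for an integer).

1. A_x = 15  [A = 2·M−B = 2·(31/2, 7/2)−(16, 5)]
2. A_y = 2  [A = 2·M−B = 2·(31/2, 7/2)−(16, 5)]
   so A = (15, 2)
3. C_x = 14  [C = 2·N−B = 2·(15, 25/2)−(16, 5)]
4. C_y = 20  [C = 2·N−B = 2·(15, 25/2)−(16, 5)]
   so C = (14, 20)

C = (14, 20)
A = (15, 2)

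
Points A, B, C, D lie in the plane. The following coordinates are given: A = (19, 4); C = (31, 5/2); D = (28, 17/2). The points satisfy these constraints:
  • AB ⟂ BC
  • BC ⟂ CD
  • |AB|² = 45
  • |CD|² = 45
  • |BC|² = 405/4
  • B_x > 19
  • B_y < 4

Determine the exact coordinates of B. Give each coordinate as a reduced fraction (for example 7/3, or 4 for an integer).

1. B_x = 22  [[BC ⟂ CD ⇒ 3x-6y-78=0] ∩ [|B−(19, 4)|²=45]]
2. B_y = -2  [[BC ⟂ CD ⇒ 3x-6y-78=0] ∩ [|B−(19, 4)|²=45]]
   so B = (22, -2)

B = (22, -2)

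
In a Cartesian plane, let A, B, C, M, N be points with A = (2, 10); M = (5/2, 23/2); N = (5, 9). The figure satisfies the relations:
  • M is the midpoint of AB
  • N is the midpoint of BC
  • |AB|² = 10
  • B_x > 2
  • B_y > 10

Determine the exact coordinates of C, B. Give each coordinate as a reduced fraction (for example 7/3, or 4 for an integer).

C = (7, 5)
B = (3, 13)

1. B_x = 3  [B = 2·M−A = 2·(5/2, 23/2)−(2, 10)]
2. B_y = 13  [B = 2·M−A = 2·(5/2, 23/2)−(2, 10)]
   so B = (3, 13)
3. C_x = 7  [C = 2·N−B = 2·(5, 9)−(3, 13)]
4. C_y = 5  [C = 2·N−B = 2·(5, 9)−(3, 13)]
   so C = (7, 5)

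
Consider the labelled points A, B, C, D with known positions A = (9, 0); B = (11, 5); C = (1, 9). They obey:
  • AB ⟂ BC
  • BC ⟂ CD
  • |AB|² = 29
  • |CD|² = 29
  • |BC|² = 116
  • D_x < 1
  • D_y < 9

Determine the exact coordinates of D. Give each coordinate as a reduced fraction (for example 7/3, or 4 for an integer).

D = (-1, 4)

1. D_x = -1  [[BC ⟂ CD ⇒ -10x+4y-26=0] ∩ [|D−(1, 9)|²=29]]
2. D_y = 4  [[BC ⟂ CD ⇒ -10x+4y-26=0] ∩ [|D−(1, 9)|²=29]]
   so D = (-1, 4)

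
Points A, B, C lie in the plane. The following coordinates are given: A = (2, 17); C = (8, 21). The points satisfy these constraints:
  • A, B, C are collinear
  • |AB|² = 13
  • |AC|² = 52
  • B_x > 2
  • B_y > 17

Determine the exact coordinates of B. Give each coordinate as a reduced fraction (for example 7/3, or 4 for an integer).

1. B_x = 5  [[A, B, C are collinear ⇒ 4x-6y+94=0] ∩ [|B−(2, 17)|²=13]]
2. B_y = 19  [[A, B, C are collinear ⇒ 4x-6y+94=0] ∩ [|B−(2, 17)|²=13]]
   so B = (5, 19)

B = (5, 19)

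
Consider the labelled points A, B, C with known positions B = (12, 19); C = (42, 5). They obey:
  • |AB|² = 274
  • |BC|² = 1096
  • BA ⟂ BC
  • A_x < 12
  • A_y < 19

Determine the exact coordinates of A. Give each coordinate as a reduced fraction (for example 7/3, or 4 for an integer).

A = (5, 4)

1. A_x = 5  [[BA ⟂ BC ⇒ 30x-14y-94=0] ∩ [|A−(12, 19)|²=274]]
2. A_y = 4  [[BA ⟂ BC ⇒ 30x-14y-94=0] ∩ [|A−(12, 19)|²=274]]
   so A = (5, 4)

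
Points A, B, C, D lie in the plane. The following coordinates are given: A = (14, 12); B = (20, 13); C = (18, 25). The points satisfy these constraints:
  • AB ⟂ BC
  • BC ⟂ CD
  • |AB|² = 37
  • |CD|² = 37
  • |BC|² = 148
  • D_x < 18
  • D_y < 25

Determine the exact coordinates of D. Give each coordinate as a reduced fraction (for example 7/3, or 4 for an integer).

1. D_x = 12  [[BC ⟂ CD ⇒ -2x+12y-264=0] ∩ [|D−(18, 25)|²=37]]
2. D_y = 24  [[BC ⟂ CD ⇒ -2x+12y-264=0] ∩ [|D−(18, 25)|²=37]]
   so D = (12, 24)

D = (12, 24)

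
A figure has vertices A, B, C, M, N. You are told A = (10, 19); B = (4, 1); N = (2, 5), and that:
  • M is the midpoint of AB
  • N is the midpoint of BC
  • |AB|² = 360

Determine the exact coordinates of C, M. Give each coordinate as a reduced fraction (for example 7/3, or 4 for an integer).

C = (0, 9)
M = (7, 10)

1. M_x = 7  [2·M = A+B = (10, 19)+(4, 1)]
2. M_y = 10  [2·M = A+B = (10, 19)+(4, 1)]
   so M = (7, 10)
3. C_x = 0  [C = 2·N−B = 2·(2, 5)−(4, 1)]
4. C_y = 9  [C = 2·N−B = 2·(2, 5)−(4, 1)]
   so C = (0, 9)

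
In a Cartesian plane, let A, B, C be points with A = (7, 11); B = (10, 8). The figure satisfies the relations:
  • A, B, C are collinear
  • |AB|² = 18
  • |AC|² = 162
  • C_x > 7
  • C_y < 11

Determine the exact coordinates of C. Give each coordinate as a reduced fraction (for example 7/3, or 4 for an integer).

1. C_x = 16  [[A, B, C are collinear ⇒ 3x+3y-54=0] ∩ [|C−(7, 11)|²=162]]
2. C_y = 2  [[A, B, C are collinear ⇒ 3x+3y-54=0] ∩ [|C−(7, 11)|²=162]]
   so C = (16, 2)

C = (16, 2)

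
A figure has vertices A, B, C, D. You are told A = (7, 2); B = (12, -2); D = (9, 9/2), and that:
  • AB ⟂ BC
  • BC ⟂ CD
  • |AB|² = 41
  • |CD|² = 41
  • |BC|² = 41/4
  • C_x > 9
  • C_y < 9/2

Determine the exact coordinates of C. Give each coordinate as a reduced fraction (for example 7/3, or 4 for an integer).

C = (14, 1/2)

1. C_x = 14  [[AB ⟂ BC ⇒ 5x-4y-68=0] ∩ [|C−(9, 9/2)|²=41]]
2. C_y = 1/2  [[AB ⟂ BC ⇒ 5x-4y-68=0] ∩ [|C−(9, 9/2)|²=41]]
   so C = (14, 1/2)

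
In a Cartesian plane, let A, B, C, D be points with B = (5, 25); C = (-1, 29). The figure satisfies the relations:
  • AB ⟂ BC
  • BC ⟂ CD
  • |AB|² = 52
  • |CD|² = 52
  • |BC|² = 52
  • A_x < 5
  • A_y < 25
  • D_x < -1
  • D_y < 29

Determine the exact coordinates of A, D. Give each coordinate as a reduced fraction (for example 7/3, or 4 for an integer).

1. A_x = 1  [[AB ⟂ BC ⇒ 6x-4y+70=0] ∩ [|A−(5, 25)|²=52]]
2. A_y = 19  [[AB ⟂ BC ⇒ 6x-4y+70=0] ∩ [|A−(5, 25)|²=52]]
   so A = (1, 19)
3. D_x = -5  [[BC ⟂ CD ⇒ -6x+4y-122=0] ∩ [|D−(-1, 29)|²=52]]
4. D_y = 23  [[BC ⟂ CD ⇒ -6x+4y-122=0] ∩ [|D−(-1, 29)|²=52]]
   so D = (-5, 23)

A = (1, 19)
D = (-5, 23)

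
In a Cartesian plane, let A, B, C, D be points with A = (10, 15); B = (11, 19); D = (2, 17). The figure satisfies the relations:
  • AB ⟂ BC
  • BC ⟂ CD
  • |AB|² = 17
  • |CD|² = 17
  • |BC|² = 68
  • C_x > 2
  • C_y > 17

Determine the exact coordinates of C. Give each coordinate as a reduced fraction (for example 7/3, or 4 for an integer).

1. C_x = 3  [[AB ⟂ BC ⇒ 1x+4y-87=0] ∩ [|C−(2, 17)|²=17]]
2. C_y = 21  [[AB ⟂ BC ⇒ 1x+4y-87=0] ∩ [|C−(2, 17)|²=17]]
   so C = (3, 21)

C = (3, 21)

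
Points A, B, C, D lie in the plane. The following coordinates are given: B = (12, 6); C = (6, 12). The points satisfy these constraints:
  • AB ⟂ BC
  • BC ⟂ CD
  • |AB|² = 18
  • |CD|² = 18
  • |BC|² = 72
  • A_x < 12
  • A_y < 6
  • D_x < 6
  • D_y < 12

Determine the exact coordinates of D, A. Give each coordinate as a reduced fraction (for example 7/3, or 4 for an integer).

1. D_x = 3  [[BC ⟂ CD ⇒ -6x+6y-36=0] ∩ [|D−(6, 12)|²=18]]
2. D_y = 9  [[BC ⟂ CD ⇒ -6x+6y-36=0] ∩ [|D−(6, 12)|²=18]]
   so D = (3, 9)
3. A_x = 9  [[AB ⟂ BC ⇒ 6x-6y-36=0] ∩ [|A−(12, 6)|²=18]]
4. A_y = 3  [[AB ⟂ BC ⇒ 6x-6y-36=0] ∩ [|A−(12, 6)|²=18]]
   so A = (9, 3)

D = (3, 9)
A = (9, 3)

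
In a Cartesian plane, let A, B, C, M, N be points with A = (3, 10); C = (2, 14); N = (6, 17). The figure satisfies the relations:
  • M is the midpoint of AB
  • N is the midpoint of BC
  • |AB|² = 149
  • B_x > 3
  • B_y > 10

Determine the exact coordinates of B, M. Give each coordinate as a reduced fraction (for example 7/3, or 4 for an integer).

1. B_x = 10  [B = 2·N−C = 2·(6, 17)−(2, 14)]
2. B_y = 20  [B = 2·N−C = 2·(6, 17)−(2, 14)]
   so B = (10, 20)
3. M_x = 13/2  [2·M = A+B = (3, 10)+(10, 20)]
4. M_y = 15  [2·M = A+B = (3, 10)+(10, 20)]
   so M = (13/2, 15)

B = (10, 20)
M = (13/2, 15)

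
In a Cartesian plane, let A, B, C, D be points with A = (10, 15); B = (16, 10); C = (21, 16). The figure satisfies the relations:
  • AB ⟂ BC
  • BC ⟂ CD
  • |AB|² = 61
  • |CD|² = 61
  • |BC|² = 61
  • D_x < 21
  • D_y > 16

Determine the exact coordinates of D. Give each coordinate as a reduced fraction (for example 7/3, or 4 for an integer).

D = (15, 21)

1. D_x = 15  [[BC ⟂ CD ⇒ 5x+6y-201=0] ∩ [|D−(21, 16)|²=61]]
2. D_y = 21  [[BC ⟂ CD ⇒ 5x+6y-201=0] ∩ [|D−(21, 16)|²=61]]
   so D = (15, 21)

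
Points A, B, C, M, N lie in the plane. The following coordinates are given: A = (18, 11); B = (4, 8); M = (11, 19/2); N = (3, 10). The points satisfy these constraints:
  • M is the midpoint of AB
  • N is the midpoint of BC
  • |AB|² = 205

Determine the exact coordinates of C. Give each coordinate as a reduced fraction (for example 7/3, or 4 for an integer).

1. C_x = 2  [C = 2·N−B = 2·(3, 10)−(4, 8)]
2. C_y = 12  [C = 2·N−B = 2·(3, 10)−(4, 8)]
   so C = (2, 12)

C = (2, 12)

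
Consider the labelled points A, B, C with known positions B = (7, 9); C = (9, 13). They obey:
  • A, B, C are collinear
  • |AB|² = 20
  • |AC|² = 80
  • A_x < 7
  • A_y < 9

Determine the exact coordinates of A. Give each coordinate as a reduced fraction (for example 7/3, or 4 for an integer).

A = (5, 5)

1. A_x = 5  [[A, B, C are collinear ⇒ -4x+2y+10=0] ∩ [|A−(7, 9)|²=20]]
2. A_y = 5  [[A, B, C are collinear ⇒ -4x+2y+10=0] ∩ [|A−(7, 9)|²=20]]
   so A = (5, 5)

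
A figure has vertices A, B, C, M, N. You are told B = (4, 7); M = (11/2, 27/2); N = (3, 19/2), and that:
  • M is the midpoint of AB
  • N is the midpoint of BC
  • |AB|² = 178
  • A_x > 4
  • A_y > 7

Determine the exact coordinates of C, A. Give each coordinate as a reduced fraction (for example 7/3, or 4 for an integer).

C = (2, 12)
A = (7, 20)

1. A_x = 7  [A = 2·M−B = 2·(11/2, 27/2)−(4, 7)]
2. A_y = 20  [A = 2·M−B = 2·(11/2, 27/2)−(4, 7)]
   so A = (7, 20)
3. C_x = 2  [C = 2·N−B = 2·(3, 19/2)−(4, 7)]
4. C_y = 12  [C = 2·N−B = 2·(3, 19/2)−(4, 7)]
   so C = (2, 12)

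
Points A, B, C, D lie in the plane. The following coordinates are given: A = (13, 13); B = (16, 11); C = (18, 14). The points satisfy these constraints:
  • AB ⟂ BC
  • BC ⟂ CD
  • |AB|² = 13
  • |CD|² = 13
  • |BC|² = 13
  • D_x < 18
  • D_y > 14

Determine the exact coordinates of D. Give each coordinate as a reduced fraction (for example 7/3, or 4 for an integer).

1. D_x = 15  [[BC ⟂ CD ⇒ 2x+3y-78=0] ∩ [|D−(18, 14)|²=13]]
2. D_y = 16  [[BC ⟂ CD ⇒ 2x+3y-78=0] ∩ [|D−(18, 14)|²=13]]
   so D = (15, 16)

D = (15, 16)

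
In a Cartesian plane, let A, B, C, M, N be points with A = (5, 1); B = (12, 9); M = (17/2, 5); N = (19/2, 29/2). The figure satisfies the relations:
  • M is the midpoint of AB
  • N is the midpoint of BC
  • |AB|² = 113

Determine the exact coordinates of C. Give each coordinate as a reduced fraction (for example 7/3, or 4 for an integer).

C = (7, 20)

1. C_x = 7  [C = 2·N−B = 2·(19/2, 29/2)−(12, 9)]
2. C_y = 20  [C = 2·N−B = 2·(19/2, 29/2)−(12, 9)]
   so C = (7, 20)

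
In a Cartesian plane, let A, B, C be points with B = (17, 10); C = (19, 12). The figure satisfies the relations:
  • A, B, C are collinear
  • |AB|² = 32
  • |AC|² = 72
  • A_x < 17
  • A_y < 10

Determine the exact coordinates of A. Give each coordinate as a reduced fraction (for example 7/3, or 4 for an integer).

1. A_x = 13  [[A, B, C are collinear ⇒ -2x+2y+14=0] ∩ [|A−(17, 10)|²=32]]
2. A_y = 6  [[A, B, C are collinear ⇒ -2x+2y+14=0] ∩ [|A−(17, 10)|²=32]]
   so A = (13, 6)

A = (13, 6)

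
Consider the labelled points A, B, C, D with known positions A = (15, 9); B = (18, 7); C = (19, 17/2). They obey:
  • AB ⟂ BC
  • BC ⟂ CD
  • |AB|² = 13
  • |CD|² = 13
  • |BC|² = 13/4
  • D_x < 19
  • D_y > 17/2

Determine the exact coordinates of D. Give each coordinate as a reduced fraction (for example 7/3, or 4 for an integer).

D = (16, 21/2)

1. D_x = 16  [[BC ⟂ CD ⇒ 1x+3/2y-127/4=0] ∩ [|D−(19, 17/2)|²=13]]
2. D_y = 21/2  [[BC ⟂ CD ⇒ 1x+3/2y-127/4=0] ∩ [|D−(19, 17/2)|²=13]]
   so D = (16, 21/2)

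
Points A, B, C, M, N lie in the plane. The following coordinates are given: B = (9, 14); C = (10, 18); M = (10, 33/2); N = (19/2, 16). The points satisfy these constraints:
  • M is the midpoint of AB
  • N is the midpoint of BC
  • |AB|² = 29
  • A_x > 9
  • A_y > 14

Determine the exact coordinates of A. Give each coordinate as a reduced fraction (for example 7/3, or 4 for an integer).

A = (11, 19)

1. A_x = 11  [A = 2·M−B = 2·(10, 33/2)−(9, 14)]
2. A_y = 19  [A = 2·M−B = 2·(10, 33/2)−(9, 14)]
   so A = (11, 19)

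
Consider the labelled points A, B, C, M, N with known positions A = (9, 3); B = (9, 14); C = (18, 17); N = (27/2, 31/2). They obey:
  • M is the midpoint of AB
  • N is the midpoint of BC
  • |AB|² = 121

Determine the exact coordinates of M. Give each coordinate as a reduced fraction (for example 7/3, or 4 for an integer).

M = (9, 17/2)

1. M_x = 9  [2·M = A+B = (9, 3)+(9, 14)]
2. M_y = 17/2  [2·M = A+B = (9, 3)+(9, 14)]
   so M = (9, 17/2)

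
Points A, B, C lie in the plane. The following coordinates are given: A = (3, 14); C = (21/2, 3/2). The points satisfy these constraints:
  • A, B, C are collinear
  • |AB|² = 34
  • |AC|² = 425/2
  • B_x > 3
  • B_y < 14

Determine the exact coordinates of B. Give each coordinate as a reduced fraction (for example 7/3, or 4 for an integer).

1. B_x = 6  [[A, B, C are collinear ⇒ -25/2x-15/2y+285/2=0] ∩ [|B−(3, 14)|²=34]]
2. B_y = 9  [[A, B, C are collinear ⇒ -25/2x-15/2y+285/2=0] ∩ [|B−(3, 14)|²=34]]
   so B = (6, 9)

B = (6, 9)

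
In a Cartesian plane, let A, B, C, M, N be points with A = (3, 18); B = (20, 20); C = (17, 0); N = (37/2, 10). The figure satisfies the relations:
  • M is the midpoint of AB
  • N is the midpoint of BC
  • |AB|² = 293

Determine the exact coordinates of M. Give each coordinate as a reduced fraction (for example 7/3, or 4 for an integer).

1. M_x = 23/2  [2·M = A+B = (3, 18)+(20, 20)]
2. M_y = 19  [2·M = A+B = (3, 18)+(20, 20)]
   so M = (23/2, 19)

M = (23/2, 19)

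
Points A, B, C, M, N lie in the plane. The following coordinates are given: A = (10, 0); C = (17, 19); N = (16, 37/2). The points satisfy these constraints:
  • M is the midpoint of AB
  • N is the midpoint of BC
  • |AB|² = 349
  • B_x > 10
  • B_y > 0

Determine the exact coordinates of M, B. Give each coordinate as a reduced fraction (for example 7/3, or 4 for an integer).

M = (25/2, 9)
B = (15, 18)

1. B_x = 15  [B = 2·N−C = 2·(16, 37/2)−(17, 19)]
2. B_y = 18  [B = 2·N−C = 2·(16, 37/2)−(17, 19)]
   so B = (15, 18)
3. M_x = 25/2  [2·M = A+B = (10, 0)+(15, 18)]
4. M_y = 9  [2·M = A+B = (10, 0)+(15, 18)]
   so M = (25/2, 9)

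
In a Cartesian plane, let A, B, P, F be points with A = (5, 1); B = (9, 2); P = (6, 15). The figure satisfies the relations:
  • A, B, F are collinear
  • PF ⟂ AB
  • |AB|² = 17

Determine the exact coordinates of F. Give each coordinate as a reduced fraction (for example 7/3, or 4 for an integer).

F = (157/17, 35/17)

1. F_x = 157/17  [[A, B, F are collinear ⇒ -1x+4y+1=0] ∩ [PF ⟂ AB ⇒ 4x+1y-39=0]]
2. F_y = 35/17  [[A, B, F are collinear ⇒ -1x+4y+1=0] ∩ [PF ⟂ AB ⇒ 4x+1y-39=0]]
   so F = (157/17, 35/17)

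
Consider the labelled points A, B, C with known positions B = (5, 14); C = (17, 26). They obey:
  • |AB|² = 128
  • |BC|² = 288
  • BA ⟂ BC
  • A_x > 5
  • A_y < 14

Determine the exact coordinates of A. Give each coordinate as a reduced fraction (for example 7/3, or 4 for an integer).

A = (13, 6)

1. A_x = 13  [[BA ⟂ BC ⇒ 12x+12y-228=0] ∩ [|A−(5, 14)|²=128]]
2. A_y = 6  [[BA ⟂ BC ⇒ 12x+12y-228=0] ∩ [|A−(5, 14)|²=128]]
   so A = (13, 6)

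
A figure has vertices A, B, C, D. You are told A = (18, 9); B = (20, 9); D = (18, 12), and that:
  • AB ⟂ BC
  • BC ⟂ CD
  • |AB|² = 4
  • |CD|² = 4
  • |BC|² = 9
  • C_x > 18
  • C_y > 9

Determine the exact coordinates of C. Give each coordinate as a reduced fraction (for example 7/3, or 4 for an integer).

1. C_x = 20  [[AB ⟂ BC ⇒ 2x-40=0] ∩ [|C−(18, 12)|²=4]]
2. C_y = 12  [[AB ⟂ BC ⇒ 2x-40=0] ∩ [|C−(18, 12)|²=4]]
   so C = (20, 12)

C = (20, 12)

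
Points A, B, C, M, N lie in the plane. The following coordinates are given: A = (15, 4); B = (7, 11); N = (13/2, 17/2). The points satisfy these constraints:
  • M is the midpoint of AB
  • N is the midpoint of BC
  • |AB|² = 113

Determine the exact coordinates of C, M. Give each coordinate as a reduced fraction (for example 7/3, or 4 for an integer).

1. M_x = 11  [2·M = A+B = (15, 4)+(7, 11)]
2. M_y = 15/2  [2·M = A+B = (15, 4)+(7, 11)]
   so M = (11, 15/2)
3. C_x = 6  [C = 2·N−B = 2·(13/2, 17/2)−(7, 11)]
4. C_y = 6  [C = 2·N−B = 2·(13/2, 17/2)−(7, 11)]
   so C = (6, 6)

C = (6, 6)
M = (11, 15/2)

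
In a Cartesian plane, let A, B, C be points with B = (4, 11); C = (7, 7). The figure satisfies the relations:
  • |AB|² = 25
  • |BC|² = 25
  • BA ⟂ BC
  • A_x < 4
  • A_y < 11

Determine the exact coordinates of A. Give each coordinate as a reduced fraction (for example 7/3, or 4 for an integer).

A = (0, 8)

1. A_x = 0  [[BA ⟂ BC ⇒ 3x-4y+32=0] ∩ [|A−(4, 11)|²=25]]
2. A_y = 8  [[BA ⟂ BC ⇒ 3x-4y+32=0] ∩ [|A−(4, 11)|²=25]]
   so A = (0, 8)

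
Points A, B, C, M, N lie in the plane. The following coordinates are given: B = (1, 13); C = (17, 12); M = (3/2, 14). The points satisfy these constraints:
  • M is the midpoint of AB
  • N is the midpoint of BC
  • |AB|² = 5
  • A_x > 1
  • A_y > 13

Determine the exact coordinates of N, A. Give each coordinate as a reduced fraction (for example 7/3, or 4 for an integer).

1. A_x = 2  [A = 2·M−B = 2·(3/2, 14)−(1, 13)]
2. A_y = 15  [A = 2·M−B = 2·(3/2, 14)−(1, 13)]
   so A = (2, 15)
3. N_x = 9  [2·N = B+C = (1, 13)+(17, 12)]
4. N_y = 25/2  [2·N = B+C = (1, 13)+(17, 12)]
   so N = (9, 25/2)

N = (9, 25/2)
A = (2, 15)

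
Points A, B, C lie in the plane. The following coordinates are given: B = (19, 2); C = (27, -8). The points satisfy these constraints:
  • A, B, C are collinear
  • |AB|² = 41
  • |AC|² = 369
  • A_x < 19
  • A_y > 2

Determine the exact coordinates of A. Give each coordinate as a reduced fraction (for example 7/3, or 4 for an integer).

1. A_x = 15  [[A, B, C are collinear ⇒ 10x+8y-206=0] ∩ [|A−(19, 2)|²=41]]
2. A_y = 7  [[A, B, C are collinear ⇒ 10x+8y-206=0] ∩ [|A−(19, 2)|²=41]]
   so A = (15, 7)

A = (15, 7)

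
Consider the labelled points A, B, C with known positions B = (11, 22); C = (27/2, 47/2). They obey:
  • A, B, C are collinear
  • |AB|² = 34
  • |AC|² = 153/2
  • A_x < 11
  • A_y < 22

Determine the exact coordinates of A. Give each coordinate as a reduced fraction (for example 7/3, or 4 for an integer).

1. A_x = 6  [[A, B, C are collinear ⇒ -3/2x+5/2y-77/2=0] ∩ [|A−(11, 22)|²=34]]
2. A_y = 19  [[A, B, C are collinear ⇒ -3/2x+5/2y-77/2=0] ∩ [|A−(11, 22)|²=34]]
   so A = (6, 19)

A = (6, 19)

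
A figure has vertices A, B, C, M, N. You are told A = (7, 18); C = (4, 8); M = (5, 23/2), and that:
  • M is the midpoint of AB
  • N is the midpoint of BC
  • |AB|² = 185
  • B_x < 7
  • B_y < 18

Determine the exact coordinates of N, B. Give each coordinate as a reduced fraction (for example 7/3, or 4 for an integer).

N = (7/2, 13/2)
B = (3, 5)

1. B_x = 3  [B = 2·M−A = 2·(5, 23/2)−(7, 18)]
2. B_y = 5  [B = 2·M−A = 2·(5, 23/2)−(7, 18)]
   so B = (3, 5)
3. N_x = 7/2  [2·N = B+C = (3, 5)+(4, 8)]
4. N_y = 13/2  [2·N = B+C = (3, 5)+(4, 8)]
   so N = (7/2, 13/2)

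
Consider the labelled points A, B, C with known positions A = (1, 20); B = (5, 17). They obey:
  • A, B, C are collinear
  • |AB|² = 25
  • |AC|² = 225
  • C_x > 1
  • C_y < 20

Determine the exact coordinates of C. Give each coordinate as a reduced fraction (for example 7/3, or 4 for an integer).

C = (13, 11)

1. C_x = 13  [[A, B, C are collinear ⇒ 3x+4y-83=0] ∩ [|C−(1, 20)|²=225]]
2. C_y = 11  [[A, B, C are collinear ⇒ 3x+4y-83=0] ∩ [|C−(1, 20)|²=225]]
   so C = (13, 11)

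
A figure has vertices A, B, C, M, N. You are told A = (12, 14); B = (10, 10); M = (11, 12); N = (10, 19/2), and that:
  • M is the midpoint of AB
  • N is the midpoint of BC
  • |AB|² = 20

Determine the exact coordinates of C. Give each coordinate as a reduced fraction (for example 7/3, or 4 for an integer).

C = (10, 9)

1. C_x = 10  [C = 2·N−B = 2·(10, 19/2)−(10, 10)]
2. C_y = 9  [C = 2·N−B = 2·(10, 19/2)−(10, 10)]
   so C = (10, 9)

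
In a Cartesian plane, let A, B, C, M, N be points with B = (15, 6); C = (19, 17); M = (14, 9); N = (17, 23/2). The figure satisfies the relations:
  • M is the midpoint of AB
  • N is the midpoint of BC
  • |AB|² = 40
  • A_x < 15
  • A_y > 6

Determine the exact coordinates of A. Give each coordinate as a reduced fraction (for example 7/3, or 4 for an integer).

1. A_x = 13  [A = 2·M−B = 2·(14, 9)−(15, 6)]
2. A_y = 12  [A = 2·M−B = 2·(14, 9)−(15, 6)]
   so A = (13, 12)

A = (13, 12)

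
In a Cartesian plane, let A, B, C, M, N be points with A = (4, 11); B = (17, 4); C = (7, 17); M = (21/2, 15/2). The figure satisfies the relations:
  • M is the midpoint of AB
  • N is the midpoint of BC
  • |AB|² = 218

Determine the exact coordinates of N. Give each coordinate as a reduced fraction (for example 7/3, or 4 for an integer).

N = (12, 21/2)

1. N_x = 12  [2·N = B+C = (17, 4)+(7, 17)]
2. N_y = 21/2  [2·N = B+C = (17, 4)+(7, 17)]
   so N = (12, 21/2)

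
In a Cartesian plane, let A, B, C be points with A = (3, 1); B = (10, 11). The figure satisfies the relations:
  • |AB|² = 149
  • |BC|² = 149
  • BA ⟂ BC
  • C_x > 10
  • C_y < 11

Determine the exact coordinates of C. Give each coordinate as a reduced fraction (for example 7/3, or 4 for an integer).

C = (20, 4)

1. C_x = 20  [[BA ⟂ BC ⇒ -7x-10y+180=0] ∩ [|C−(10, 11)|²=149]]
2. C_y = 4  [[BA ⟂ BC ⇒ -7x-10y+180=0] ∩ [|C−(10, 11)|²=149]]
   so C = (20, 4)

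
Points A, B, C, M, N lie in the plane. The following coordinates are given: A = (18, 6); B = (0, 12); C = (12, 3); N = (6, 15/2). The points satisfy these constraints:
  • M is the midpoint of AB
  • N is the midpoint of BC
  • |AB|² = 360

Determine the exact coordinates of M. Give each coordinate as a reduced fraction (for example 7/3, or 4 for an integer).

1. M_x = 9  [2·M = A+B = (18, 6)+(0, 12)]
2. M_y = 9  [2·M = A+B = (18, 6)+(0, 12)]
   so M = (9, 9)

M = (9, 9)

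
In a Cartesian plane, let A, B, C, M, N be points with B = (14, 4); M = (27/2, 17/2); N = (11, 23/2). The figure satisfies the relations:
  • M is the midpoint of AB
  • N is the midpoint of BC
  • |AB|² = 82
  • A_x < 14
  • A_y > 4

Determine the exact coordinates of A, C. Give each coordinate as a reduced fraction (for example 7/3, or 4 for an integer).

1. A_x = 13  [A = 2·M−B = 2·(27/2, 17/2)−(14, 4)]
2. A_y = 13  [A = 2·M−B = 2·(27/2, 17/2)−(14, 4)]
   so A = (13, 13)
3. C_x = 8  [C = 2·N−B = 2·(11, 23/2)−(14, 4)]
4. C_y = 19  [C = 2·N−B = 2·(11, 23/2)−(14, 4)]
   so C = (8, 19)

A = (13, 13)
C = (8, 19)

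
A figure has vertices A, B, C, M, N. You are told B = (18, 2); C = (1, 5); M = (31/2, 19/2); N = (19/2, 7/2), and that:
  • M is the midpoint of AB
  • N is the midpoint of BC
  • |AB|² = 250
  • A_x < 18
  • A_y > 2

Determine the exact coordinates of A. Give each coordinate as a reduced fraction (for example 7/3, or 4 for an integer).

1. A_x = 13  [A = 2·M−B = 2·(31/2, 19/2)−(18, 2)]
2. A_y = 17  [A = 2·M−B = 2·(31/2, 19/2)−(18, 2)]
   so A = (13, 17)

A = (13, 17)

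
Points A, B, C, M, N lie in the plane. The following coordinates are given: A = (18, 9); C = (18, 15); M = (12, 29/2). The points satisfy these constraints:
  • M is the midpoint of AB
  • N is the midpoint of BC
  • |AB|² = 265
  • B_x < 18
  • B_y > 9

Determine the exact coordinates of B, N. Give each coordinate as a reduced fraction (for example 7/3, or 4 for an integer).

B = (6, 20)
N = (12, 35/2)

1. B_x = 6  [B = 2·M−A = 2·(12, 29/2)−(18, 9)]
2. B_y = 20  [B = 2·M−A = 2·(12, 29/2)−(18, 9)]
   so B = (6, 20)
3. N_x = 12  [2·N = B+C = (6, 20)+(18, 15)]
4. N_y = 35/2  [2·N = B+C = (6, 20)+(18, 15)]
   so N = (12, 35/2)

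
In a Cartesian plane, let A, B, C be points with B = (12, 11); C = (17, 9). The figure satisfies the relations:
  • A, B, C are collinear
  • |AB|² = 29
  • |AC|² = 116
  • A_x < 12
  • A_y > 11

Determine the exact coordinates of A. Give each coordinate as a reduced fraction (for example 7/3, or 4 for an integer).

1. A_x = 7  [[A, B, C are collinear ⇒ 2x+5y-79=0] ∩ [|A−(12, 11)|²=29]]
2. A_y = 13  [[A, B, C are collinear ⇒ 2x+5y-79=0] ∩ [|A−(12, 11)|²=29]]
   so A = (7, 13)

A = (7, 13)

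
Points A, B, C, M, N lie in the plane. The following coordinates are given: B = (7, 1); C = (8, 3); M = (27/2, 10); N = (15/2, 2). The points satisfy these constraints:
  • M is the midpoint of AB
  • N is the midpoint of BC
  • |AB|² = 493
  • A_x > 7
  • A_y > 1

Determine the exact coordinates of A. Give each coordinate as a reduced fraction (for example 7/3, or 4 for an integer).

1. A_x = 20  [A = 2·M−B = 2·(27/2, 10)−(7, 1)]
2. A_y = 19  [A = 2·M−B = 2·(27/2, 10)−(7, 1)]
   so A = (20, 19)

A = (20, 19)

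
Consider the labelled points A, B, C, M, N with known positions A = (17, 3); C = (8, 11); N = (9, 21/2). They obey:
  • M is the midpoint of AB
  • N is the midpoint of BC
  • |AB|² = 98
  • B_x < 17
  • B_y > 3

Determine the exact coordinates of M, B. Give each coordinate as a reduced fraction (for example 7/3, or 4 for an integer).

M = (27/2, 13/2)
B = (10, 10)

1. B_x = 10  [B = 2·N−C = 2·(9, 21/2)−(8, 11)]
2. B_y = 10  [B = 2·N−C = 2·(9, 21/2)−(8, 11)]
   so B = (10, 10)
3. M_x = 27/2  [2·M = A+B = (17, 3)+(10, 10)]
4. M_y = 13/2  [2·M = A+B = (17, 3)+(10, 10)]
   so M = (27/2, 13/2)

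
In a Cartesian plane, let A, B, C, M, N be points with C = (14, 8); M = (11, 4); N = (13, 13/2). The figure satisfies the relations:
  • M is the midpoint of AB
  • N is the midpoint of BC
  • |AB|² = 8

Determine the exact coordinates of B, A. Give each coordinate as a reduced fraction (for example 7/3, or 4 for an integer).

1. B_x = 12  [B = 2·N−C = 2·(13, 13/2)−(14, 8)]
2. B_y = 5  [B = 2·N−C = 2·(13, 13/2)−(14, 8)]
   so B = (12, 5)
3. A_x = 10  [A = 2·M−B = 2·(11, 4)−(12, 5)]
4. A_y = 3  [A = 2·M−B = 2·(11, 4)−(12, 5)]
   so A = (10, 3)

B = (12, 5)
A = (10, 3)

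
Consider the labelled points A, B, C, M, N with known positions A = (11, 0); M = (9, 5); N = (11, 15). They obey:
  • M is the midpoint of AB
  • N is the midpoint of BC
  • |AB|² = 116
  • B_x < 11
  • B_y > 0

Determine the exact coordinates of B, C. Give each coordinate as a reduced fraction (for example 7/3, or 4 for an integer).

1. B_x = 7  [B = 2·M−A = 2·(9, 5)−(11, 0)]
2. B_y = 10  [B = 2·M−A = 2·(9, 5)−(11, 0)]
   so B = (7, 10)
3. C_x = 15  [C = 2·N−B = 2·(11, 15)−(7, 10)]
4. C_y = 20  [C = 2·N−B = 2·(11, 15)−(7, 10)]
   so C = (15, 20)

B = (7, 10)
C = (15, 20)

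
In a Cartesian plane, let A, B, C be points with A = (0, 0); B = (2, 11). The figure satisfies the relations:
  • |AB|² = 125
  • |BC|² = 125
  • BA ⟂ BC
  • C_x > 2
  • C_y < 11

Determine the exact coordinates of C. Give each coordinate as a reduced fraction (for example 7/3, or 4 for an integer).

C = (13, 9)

1. C_x = 13  [[BA ⟂ BC ⇒ -2x-11y+125=0] ∩ [|C−(2, 11)|²=125]]
2. C_y = 9  [[BA ⟂ BC ⇒ -2x-11y+125=0] ∩ [|C−(2, 11)|²=125]]
   so C = (13, 9)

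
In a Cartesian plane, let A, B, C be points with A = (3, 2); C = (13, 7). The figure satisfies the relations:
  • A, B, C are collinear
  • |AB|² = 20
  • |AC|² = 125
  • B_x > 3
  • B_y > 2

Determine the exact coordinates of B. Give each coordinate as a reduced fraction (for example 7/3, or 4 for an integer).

B = (7, 4)

1. B_x = 7  [[A, B, C are collinear ⇒ 5x-10y+5=0] ∩ [|B−(3, 2)|²=20]]
2. B_y = 4  [[A, B, C are collinear ⇒ 5x-10y+5=0] ∩ [|B−(3, 2)|²=20]]
   so B = (7, 4)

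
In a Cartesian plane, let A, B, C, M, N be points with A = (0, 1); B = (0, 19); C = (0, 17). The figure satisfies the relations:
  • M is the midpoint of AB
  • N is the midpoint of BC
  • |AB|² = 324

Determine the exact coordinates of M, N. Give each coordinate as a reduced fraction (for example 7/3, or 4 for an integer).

1. M_x = 0  [2·M = A+B = (0, 1)+(0, 19)]
2. M_y = 10  [2·M = A+B = (0, 1)+(0, 19)]
   so M = (0, 10)
3. N_x = 0  [2·N = B+C = (0, 19)+(0, 17)]
4. N_y = 18  [2·N = B+C = (0, 19)+(0, 17)]
   so N = (0, 18)

M = (0, 10)
N = (0, 18)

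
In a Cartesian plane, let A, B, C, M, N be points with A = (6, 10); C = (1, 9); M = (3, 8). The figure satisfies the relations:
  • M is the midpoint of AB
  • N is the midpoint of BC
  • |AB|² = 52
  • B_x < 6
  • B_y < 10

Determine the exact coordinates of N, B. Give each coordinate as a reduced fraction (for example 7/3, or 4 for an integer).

1. B_x = 0  [B = 2·M−A = 2·(3, 8)−(6, 10)]
2. B_y = 6  [B = 2·M−A = 2·(3, 8)−(6, 10)]
   so B = (0, 6)
3. N_x = 1/2  [2·N = B+C = (0, 6)+(1, 9)]
4. N_y = 15/2  [2·N = B+C = (0, 6)+(1, 9)]
   so N = (1/2, 15/2)

N = (1/2, 15/2)
B = (0, 6)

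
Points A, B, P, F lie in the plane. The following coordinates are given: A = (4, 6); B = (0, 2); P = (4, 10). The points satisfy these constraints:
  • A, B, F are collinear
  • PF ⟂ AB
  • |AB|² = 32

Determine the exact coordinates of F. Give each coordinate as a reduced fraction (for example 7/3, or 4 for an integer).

F = (6, 8)

1. F_x = 6  [[A, B, F are collinear ⇒ 4x-4y+8=0] ∩ [PF ⟂ AB ⇒ -4x-4y+56=0]]
2. F_y = 8  [[A, B, F are collinear ⇒ 4x-4y+8=0] ∩ [PF ⟂ AB ⇒ -4x-4y+56=0]]
   so F = (6, 8)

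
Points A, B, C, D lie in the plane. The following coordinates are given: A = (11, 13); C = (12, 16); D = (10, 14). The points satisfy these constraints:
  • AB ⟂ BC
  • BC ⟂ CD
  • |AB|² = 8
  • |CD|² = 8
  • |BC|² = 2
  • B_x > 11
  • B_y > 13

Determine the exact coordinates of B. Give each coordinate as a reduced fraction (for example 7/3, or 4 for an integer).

1. B_x = 13  [[BC ⟂ CD ⇒ 2x+2y-56=0] ∩ [|B−(11, 13)|²=8]]
2. B_y = 15  [[BC ⟂ CD ⇒ 2x+2y-56=0] ∩ [|B−(11, 13)|²=8]]
   so B = (13, 15)

B = (13, 15)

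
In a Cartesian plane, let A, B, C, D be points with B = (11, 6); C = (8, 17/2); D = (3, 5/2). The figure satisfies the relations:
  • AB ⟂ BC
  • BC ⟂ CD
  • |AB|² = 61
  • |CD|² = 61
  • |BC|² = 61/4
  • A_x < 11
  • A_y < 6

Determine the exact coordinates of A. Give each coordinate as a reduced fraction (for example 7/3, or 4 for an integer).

1. A_x = 6  [[AB ⟂ BC ⇒ 3x-5/2y-18=0] ∩ [|A−(11, 6)|²=61]]
2. A_y = 0  [[AB ⟂ BC ⇒ 3x-5/2y-18=0] ∩ [|A−(11, 6)|²=61]]
   so A = (6, 0)

A = (6, 0)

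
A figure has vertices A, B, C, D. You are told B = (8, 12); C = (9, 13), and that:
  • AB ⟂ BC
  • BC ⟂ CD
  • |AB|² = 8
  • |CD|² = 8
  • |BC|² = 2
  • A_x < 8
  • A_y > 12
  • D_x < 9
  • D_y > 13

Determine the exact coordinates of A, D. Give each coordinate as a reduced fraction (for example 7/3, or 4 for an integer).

1. A_x = 6  [[AB ⟂ BC ⇒ -1x-1y+20=0] ∩ [|A−(8, 12)|²=8]]
2. A_y = 14  [[AB ⟂ BC ⇒ -1x-1y+20=0] ∩ [|A−(8, 12)|²=8]]
   so A = (6, 14)
3. D_x = 7  [[BC ⟂ CD ⇒ 1x+1y-22=0] ∩ [|D−(9, 13)|²=8]]
4. D_y = 15  [[BC ⟂ CD ⇒ 1x+1y-22=0] ∩ [|D−(9, 13)|²=8]]
   so D = (7, 15)

A = (6, 14)
D = (7, 15)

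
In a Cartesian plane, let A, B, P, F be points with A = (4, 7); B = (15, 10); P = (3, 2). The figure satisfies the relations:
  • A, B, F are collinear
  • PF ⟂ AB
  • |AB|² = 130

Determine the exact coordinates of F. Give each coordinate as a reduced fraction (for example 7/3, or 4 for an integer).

1. F_x = 9/5  [[A, B, F are collinear ⇒ -3x+11y-65=0] ∩ [PF ⟂ AB ⇒ 11x+3y-39=0]]
2. F_y = 32/5  [[A, B, F are collinear ⇒ -3x+11y-65=0] ∩ [PF ⟂ AB ⇒ 11x+3y-39=0]]
   so F = (9/5, 32/5)

F = (9/5, 32/5)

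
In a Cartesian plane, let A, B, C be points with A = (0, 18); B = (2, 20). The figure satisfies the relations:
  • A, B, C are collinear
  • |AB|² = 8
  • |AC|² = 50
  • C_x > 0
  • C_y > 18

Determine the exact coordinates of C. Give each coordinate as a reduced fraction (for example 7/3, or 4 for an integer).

C = (5, 23)

1. C_x = 5  [[A, B, C are collinear ⇒ -2x+2y-36=0] ∩ [|C−(0, 18)|²=50]]
2. C_y = 23  [[A, B, C are collinear ⇒ -2x+2y-36=0] ∩ [|C−(0, 18)|²=50]]
   so C = (5, 23)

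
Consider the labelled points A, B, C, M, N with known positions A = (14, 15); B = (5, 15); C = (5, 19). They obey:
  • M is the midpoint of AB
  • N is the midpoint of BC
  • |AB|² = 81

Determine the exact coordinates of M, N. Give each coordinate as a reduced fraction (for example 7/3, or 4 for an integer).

1. M_x = 19/2  [2·M = A+B = (14, 15)+(5, 15)]
2. M_y = 15  [2·M = A+B = (14, 15)+(5, 15)]
   so M = (19/2, 15)
3. N_x = 5  [2·N = B+C = (5, 15)+(5, 19)]
4. N_y = 17  [2·N = B+C = (5, 15)+(5, 19)]
   so N = (5, 17)

M = (19/2, 15)
N = (5, 17)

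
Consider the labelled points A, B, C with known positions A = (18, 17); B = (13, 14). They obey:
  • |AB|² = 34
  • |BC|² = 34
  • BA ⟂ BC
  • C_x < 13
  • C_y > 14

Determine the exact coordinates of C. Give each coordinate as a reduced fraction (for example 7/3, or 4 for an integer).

C = (10, 19)

1. C_x = 10  [[BA ⟂ BC ⇒ 5x+3y-107=0] ∩ [|C−(13, 14)|²=34]]
2. C_y = 19  [[BA ⟂ BC ⇒ 5x+3y-107=0] ∩ [|C−(13, 14)|²=34]]
   so C = (10, 19)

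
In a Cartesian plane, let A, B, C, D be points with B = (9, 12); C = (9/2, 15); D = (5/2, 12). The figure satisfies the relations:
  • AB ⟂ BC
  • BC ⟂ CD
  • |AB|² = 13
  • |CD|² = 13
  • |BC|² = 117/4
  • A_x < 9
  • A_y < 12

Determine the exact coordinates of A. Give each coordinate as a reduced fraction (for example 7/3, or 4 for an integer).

A = (7, 9)

1. A_x = 7  [[AB ⟂ BC ⇒ 9/2x-3y-9/2=0] ∩ [|A−(9, 12)|²=13]]
2. A_y = 9  [[AB ⟂ BC ⇒ 9/2x-3y-9/2=0] ∩ [|A−(9, 12)|²=13]]
   so A = (7, 9)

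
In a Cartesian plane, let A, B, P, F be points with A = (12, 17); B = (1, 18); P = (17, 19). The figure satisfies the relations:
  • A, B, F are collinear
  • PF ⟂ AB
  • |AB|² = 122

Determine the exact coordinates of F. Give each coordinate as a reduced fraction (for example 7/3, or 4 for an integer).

F = (2047/122, 2021/122)

1. F_x = 2047/122  [[A, B, F are collinear ⇒ -1x-11y+199=0] ∩ [PF ⟂ AB ⇒ -11x+1y+168=0]]
2. F_y = 2021/122  [[A, B, F are collinear ⇒ -1x-11y+199=0] ∩ [PF ⟂ AB ⇒ -11x+1y+168=0]]
   so F = (2047/122, 2021/122)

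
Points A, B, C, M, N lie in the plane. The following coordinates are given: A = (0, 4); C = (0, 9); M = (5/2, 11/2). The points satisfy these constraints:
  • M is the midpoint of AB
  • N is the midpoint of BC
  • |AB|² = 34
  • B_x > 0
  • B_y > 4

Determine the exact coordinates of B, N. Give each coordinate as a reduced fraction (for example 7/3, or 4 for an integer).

B = (5, 7)
N = (5/2, 8)

1. B_x = 5  [B = 2·M−A = 2·(5/2, 11/2)−(0, 4)]
2. B_y = 7  [B = 2·M−A = 2·(5/2, 11/2)−(0, 4)]
   so B = (5, 7)
3. N_x = 5/2  [2·N = B+C = (5, 7)+(0, 9)]
4. N_y = 8  [2·N = B+C = (5, 7)+(0, 9)]
   so N = (5/2, 8)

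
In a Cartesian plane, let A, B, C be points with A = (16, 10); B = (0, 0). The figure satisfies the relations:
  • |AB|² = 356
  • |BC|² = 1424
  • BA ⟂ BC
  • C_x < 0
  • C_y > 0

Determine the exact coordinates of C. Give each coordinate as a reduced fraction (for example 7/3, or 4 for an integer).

C = (-20, 32)

1. C_x = -20  [[BA ⟂ BC ⇒ 16x+10y=0] ∩ [|C−(0, 0)|²=1424]]
2. C_y = 32  [[BA ⟂ BC ⇒ 16x+10y=0] ∩ [|C−(0, 0)|²=1424]]
   so C = (-20, 32)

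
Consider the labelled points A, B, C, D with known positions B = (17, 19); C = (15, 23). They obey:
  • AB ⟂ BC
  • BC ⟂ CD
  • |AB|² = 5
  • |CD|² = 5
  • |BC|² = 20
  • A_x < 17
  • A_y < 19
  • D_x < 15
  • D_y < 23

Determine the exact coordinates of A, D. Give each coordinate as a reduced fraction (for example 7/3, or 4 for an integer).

A = (15, 18)
D = (13, 22)

1. A_x = 15  [[AB ⟂ BC ⇒ 2x-4y+42=0] ∩ [|A−(17, 19)|²=5]]
2. A_y = 18  [[AB ⟂ BC ⇒ 2x-4y+42=0] ∩ [|A−(17, 19)|²=5]]
   so A = (15, 18)
3. D_x = 13  [[BC ⟂ CD ⇒ -2x+4y-62=0] ∩ [|D−(15, 23)|²=5]]
4. D_y = 22  [[BC ⟂ CD ⇒ -2x+4y-62=0] ∩ [|D−(15, 23)|²=5]]
   so D = (13, 22)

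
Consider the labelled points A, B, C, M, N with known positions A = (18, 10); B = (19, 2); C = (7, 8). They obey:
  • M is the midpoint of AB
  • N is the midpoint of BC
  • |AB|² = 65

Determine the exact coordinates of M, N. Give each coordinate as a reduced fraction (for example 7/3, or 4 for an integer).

M = (37/2, 6)
N = (13, 5)

1. M_x = 37/2  [2·M = A+B = (18, 10)+(19, 2)]
2. M_y = 6  [2·M = A+B = (18, 10)+(19, 2)]
   so M = (37/2, 6)
3. N_x = 13  [2·N = B+C = (19, 2)+(7, 8)]
4. N_y = 5  [2·N = B+C = (19, 2)+(7, 8)]
   so N = (13, 5)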